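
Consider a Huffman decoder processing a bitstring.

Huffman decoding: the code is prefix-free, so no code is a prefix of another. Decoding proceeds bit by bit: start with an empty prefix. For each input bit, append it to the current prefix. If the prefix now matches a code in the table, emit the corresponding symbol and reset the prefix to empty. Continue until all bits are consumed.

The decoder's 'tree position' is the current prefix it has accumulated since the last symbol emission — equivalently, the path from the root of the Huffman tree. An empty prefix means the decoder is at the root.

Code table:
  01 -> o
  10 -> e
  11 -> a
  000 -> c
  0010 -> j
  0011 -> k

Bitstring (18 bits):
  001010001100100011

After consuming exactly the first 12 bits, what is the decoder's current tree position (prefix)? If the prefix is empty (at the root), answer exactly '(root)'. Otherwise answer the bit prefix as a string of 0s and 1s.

Answer: 00

Derivation:
Bit 0: prefix='0' (no match yet)
Bit 1: prefix='00' (no match yet)
Bit 2: prefix='001' (no match yet)
Bit 3: prefix='0010' -> emit 'j', reset
Bit 4: prefix='1' (no match yet)
Bit 5: prefix='10' -> emit 'e', reset
Bit 6: prefix='0' (no match yet)
Bit 7: prefix='00' (no match yet)
Bit 8: prefix='001' (no match yet)
Bit 9: prefix='0011' -> emit 'k', reset
Bit 10: prefix='0' (no match yet)
Bit 11: prefix='00' (no match yet)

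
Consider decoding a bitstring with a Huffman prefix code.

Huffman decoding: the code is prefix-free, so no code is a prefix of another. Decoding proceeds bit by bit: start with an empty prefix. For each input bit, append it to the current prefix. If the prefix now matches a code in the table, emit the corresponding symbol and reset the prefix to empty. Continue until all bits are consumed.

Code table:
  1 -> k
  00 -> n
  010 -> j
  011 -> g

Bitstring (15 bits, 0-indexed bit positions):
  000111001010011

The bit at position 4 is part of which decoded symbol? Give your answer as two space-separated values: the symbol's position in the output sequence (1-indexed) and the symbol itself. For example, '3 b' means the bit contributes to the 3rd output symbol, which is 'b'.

Bit 0: prefix='0' (no match yet)
Bit 1: prefix='00' -> emit 'n', reset
Bit 2: prefix='0' (no match yet)
Bit 3: prefix='01' (no match yet)
Bit 4: prefix='011' -> emit 'g', reset
Bit 5: prefix='1' -> emit 'k', reset
Bit 6: prefix='0' (no match yet)
Bit 7: prefix='00' -> emit 'n', reset
Bit 8: prefix='1' -> emit 'k', reset

Answer: 2 g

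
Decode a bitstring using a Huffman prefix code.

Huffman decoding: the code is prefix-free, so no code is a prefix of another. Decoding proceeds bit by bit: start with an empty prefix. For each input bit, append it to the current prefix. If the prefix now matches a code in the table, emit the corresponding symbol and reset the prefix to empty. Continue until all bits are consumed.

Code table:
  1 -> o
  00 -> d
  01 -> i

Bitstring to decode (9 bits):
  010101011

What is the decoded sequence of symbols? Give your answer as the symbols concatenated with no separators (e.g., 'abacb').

Answer: iiiio

Derivation:
Bit 0: prefix='0' (no match yet)
Bit 1: prefix='01' -> emit 'i', reset
Bit 2: prefix='0' (no match yet)
Bit 3: prefix='01' -> emit 'i', reset
Bit 4: prefix='0' (no match yet)
Bit 5: prefix='01' -> emit 'i', reset
Bit 6: prefix='0' (no match yet)
Bit 7: prefix='01' -> emit 'i', reset
Bit 8: prefix='1' -> emit 'o', reset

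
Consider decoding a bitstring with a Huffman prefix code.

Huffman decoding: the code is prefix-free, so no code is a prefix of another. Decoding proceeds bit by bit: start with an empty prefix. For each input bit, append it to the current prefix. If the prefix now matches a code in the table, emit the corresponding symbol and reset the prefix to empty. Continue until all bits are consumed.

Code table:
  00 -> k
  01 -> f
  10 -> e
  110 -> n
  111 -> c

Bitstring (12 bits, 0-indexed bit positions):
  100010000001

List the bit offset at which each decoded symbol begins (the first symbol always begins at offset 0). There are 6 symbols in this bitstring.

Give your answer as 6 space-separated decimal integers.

Answer: 0 2 4 6 8 10

Derivation:
Bit 0: prefix='1' (no match yet)
Bit 1: prefix='10' -> emit 'e', reset
Bit 2: prefix='0' (no match yet)
Bit 3: prefix='00' -> emit 'k', reset
Bit 4: prefix='1' (no match yet)
Bit 5: prefix='10' -> emit 'e', reset
Bit 6: prefix='0' (no match yet)
Bit 7: prefix='00' -> emit 'k', reset
Bit 8: prefix='0' (no match yet)
Bit 9: prefix='00' -> emit 'k', reset
Bit 10: prefix='0' (no match yet)
Bit 11: prefix='01' -> emit 'f', reset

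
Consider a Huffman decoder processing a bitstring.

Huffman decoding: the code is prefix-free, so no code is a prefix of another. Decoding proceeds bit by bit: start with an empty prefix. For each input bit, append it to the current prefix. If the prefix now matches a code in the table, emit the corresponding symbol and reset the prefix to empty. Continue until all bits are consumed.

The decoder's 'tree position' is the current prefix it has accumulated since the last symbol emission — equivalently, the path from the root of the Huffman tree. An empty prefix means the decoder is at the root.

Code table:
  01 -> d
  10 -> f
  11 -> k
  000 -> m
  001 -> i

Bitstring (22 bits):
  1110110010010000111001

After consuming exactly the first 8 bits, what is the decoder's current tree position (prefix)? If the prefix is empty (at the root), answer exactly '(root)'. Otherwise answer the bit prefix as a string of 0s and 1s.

Bit 0: prefix='1' (no match yet)
Bit 1: prefix='11' -> emit 'k', reset
Bit 2: prefix='1' (no match yet)
Bit 3: prefix='10' -> emit 'f', reset
Bit 4: prefix='1' (no match yet)
Bit 5: prefix='11' -> emit 'k', reset
Bit 6: prefix='0' (no match yet)
Bit 7: prefix='00' (no match yet)

Answer: 00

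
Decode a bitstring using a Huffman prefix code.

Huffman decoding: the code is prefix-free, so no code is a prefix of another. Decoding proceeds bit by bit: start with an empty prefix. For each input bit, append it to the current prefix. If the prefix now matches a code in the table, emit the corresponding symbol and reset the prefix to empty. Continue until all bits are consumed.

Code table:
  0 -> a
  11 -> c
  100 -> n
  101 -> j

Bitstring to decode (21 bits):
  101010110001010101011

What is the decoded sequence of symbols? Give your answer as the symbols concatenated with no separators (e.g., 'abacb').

Answer: jajnajajac

Derivation:
Bit 0: prefix='1' (no match yet)
Bit 1: prefix='10' (no match yet)
Bit 2: prefix='101' -> emit 'j', reset
Bit 3: prefix='0' -> emit 'a', reset
Bit 4: prefix='1' (no match yet)
Bit 5: prefix='10' (no match yet)
Bit 6: prefix='101' -> emit 'j', reset
Bit 7: prefix='1' (no match yet)
Bit 8: prefix='10' (no match yet)
Bit 9: prefix='100' -> emit 'n', reset
Bit 10: prefix='0' -> emit 'a', reset
Bit 11: prefix='1' (no match yet)
Bit 12: prefix='10' (no match yet)
Bit 13: prefix='101' -> emit 'j', reset
Bit 14: prefix='0' -> emit 'a', reset
Bit 15: prefix='1' (no match yet)
Bit 16: prefix='10' (no match yet)
Bit 17: prefix='101' -> emit 'j', reset
Bit 18: prefix='0' -> emit 'a', reset
Bit 19: prefix='1' (no match yet)
Bit 20: prefix='11' -> emit 'c', reset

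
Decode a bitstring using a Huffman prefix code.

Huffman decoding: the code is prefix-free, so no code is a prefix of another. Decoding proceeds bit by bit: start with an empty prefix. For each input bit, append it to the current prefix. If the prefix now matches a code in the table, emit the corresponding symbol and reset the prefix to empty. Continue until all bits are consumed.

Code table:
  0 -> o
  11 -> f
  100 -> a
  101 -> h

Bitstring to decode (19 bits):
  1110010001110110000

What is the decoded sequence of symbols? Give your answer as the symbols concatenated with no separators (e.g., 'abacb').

Answer: faaofhaoo

Derivation:
Bit 0: prefix='1' (no match yet)
Bit 1: prefix='11' -> emit 'f', reset
Bit 2: prefix='1' (no match yet)
Bit 3: prefix='10' (no match yet)
Bit 4: prefix='100' -> emit 'a', reset
Bit 5: prefix='1' (no match yet)
Bit 6: prefix='10' (no match yet)
Bit 7: prefix='100' -> emit 'a', reset
Bit 8: prefix='0' -> emit 'o', reset
Bit 9: prefix='1' (no match yet)
Bit 10: prefix='11' -> emit 'f', reset
Bit 11: prefix='1' (no match yet)
Bit 12: prefix='10' (no match yet)
Bit 13: prefix='101' -> emit 'h', reset
Bit 14: prefix='1' (no match yet)
Bit 15: prefix='10' (no match yet)
Bit 16: prefix='100' -> emit 'a', reset
Bit 17: prefix='0' -> emit 'o', reset
Bit 18: prefix='0' -> emit 'o', reset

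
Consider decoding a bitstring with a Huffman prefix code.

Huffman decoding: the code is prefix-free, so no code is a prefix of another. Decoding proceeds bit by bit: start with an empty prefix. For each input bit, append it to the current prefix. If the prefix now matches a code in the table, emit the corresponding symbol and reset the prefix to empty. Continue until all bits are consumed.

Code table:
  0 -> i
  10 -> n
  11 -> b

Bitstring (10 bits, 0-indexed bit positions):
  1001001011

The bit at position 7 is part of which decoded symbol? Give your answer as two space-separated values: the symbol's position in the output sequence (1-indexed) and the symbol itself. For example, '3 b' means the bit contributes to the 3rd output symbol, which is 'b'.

Answer: 5 n

Derivation:
Bit 0: prefix='1' (no match yet)
Bit 1: prefix='10' -> emit 'n', reset
Bit 2: prefix='0' -> emit 'i', reset
Bit 3: prefix='1' (no match yet)
Bit 4: prefix='10' -> emit 'n', reset
Bit 5: prefix='0' -> emit 'i', reset
Bit 6: prefix='1' (no match yet)
Bit 7: prefix='10' -> emit 'n', reset
Bit 8: prefix='1' (no match yet)
Bit 9: prefix='11' -> emit 'b', reset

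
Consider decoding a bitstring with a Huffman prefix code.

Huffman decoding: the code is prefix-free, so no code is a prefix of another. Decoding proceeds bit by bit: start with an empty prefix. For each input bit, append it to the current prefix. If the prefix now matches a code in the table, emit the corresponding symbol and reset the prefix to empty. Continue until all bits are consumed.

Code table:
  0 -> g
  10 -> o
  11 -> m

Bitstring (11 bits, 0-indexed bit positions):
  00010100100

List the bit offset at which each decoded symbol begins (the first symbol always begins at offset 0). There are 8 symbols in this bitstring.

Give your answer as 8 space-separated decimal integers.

Bit 0: prefix='0' -> emit 'g', reset
Bit 1: prefix='0' -> emit 'g', reset
Bit 2: prefix='0' -> emit 'g', reset
Bit 3: prefix='1' (no match yet)
Bit 4: prefix='10' -> emit 'o', reset
Bit 5: prefix='1' (no match yet)
Bit 6: prefix='10' -> emit 'o', reset
Bit 7: prefix='0' -> emit 'g', reset
Bit 8: prefix='1' (no match yet)
Bit 9: prefix='10' -> emit 'o', reset
Bit 10: prefix='0' -> emit 'g', reset

Answer: 0 1 2 3 5 7 8 10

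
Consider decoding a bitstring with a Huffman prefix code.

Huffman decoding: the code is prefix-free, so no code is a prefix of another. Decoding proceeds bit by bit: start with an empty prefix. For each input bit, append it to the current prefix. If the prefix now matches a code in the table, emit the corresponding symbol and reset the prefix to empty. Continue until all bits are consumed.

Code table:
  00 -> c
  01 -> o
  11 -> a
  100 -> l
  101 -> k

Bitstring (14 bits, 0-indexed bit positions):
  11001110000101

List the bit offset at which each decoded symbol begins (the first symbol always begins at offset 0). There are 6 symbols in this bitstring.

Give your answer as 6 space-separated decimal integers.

Answer: 0 2 4 6 9 11

Derivation:
Bit 0: prefix='1' (no match yet)
Bit 1: prefix='11' -> emit 'a', reset
Bit 2: prefix='0' (no match yet)
Bit 3: prefix='00' -> emit 'c', reset
Bit 4: prefix='1' (no match yet)
Bit 5: prefix='11' -> emit 'a', reset
Bit 6: prefix='1' (no match yet)
Bit 7: prefix='10' (no match yet)
Bit 8: prefix='100' -> emit 'l', reset
Bit 9: prefix='0' (no match yet)
Bit 10: prefix='00' -> emit 'c', reset
Bit 11: prefix='1' (no match yet)
Bit 12: prefix='10' (no match yet)
Bit 13: prefix='101' -> emit 'k', reset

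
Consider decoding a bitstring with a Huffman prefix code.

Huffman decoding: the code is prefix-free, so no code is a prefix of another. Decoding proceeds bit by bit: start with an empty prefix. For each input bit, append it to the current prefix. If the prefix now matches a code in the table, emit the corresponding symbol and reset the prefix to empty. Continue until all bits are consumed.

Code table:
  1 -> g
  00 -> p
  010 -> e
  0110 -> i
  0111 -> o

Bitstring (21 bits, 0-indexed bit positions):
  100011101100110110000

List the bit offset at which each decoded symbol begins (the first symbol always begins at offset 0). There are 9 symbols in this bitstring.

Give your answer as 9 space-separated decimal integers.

Bit 0: prefix='1' -> emit 'g', reset
Bit 1: prefix='0' (no match yet)
Bit 2: prefix='00' -> emit 'p', reset
Bit 3: prefix='0' (no match yet)
Bit 4: prefix='01' (no match yet)
Bit 5: prefix='011' (no match yet)
Bit 6: prefix='0111' -> emit 'o', reset
Bit 7: prefix='0' (no match yet)
Bit 8: prefix='01' (no match yet)
Bit 9: prefix='011' (no match yet)
Bit 10: prefix='0110' -> emit 'i', reset
Bit 11: prefix='0' (no match yet)
Bit 12: prefix='01' (no match yet)
Bit 13: prefix='011' (no match yet)
Bit 14: prefix='0110' -> emit 'i', reset
Bit 15: prefix='1' -> emit 'g', reset
Bit 16: prefix='1' -> emit 'g', reset
Bit 17: prefix='0' (no match yet)
Bit 18: prefix='00' -> emit 'p', reset
Bit 19: prefix='0' (no match yet)
Bit 20: prefix='00' -> emit 'p', reset

Answer: 0 1 3 7 11 15 16 17 19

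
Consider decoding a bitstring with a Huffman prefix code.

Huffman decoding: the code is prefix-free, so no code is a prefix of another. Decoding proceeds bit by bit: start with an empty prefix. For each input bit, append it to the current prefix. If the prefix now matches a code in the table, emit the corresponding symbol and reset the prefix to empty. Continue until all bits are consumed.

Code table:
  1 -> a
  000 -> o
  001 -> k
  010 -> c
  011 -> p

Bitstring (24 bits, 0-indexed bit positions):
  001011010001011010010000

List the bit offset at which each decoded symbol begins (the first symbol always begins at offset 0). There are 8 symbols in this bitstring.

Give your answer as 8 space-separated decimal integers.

Answer: 0 3 6 9 12 15 18 21

Derivation:
Bit 0: prefix='0' (no match yet)
Bit 1: prefix='00' (no match yet)
Bit 2: prefix='001' -> emit 'k', reset
Bit 3: prefix='0' (no match yet)
Bit 4: prefix='01' (no match yet)
Bit 5: prefix='011' -> emit 'p', reset
Bit 6: prefix='0' (no match yet)
Bit 7: prefix='01' (no match yet)
Bit 8: prefix='010' -> emit 'c', reset
Bit 9: prefix='0' (no match yet)
Bit 10: prefix='00' (no match yet)
Bit 11: prefix='001' -> emit 'k', reset
Bit 12: prefix='0' (no match yet)
Bit 13: prefix='01' (no match yet)
Bit 14: prefix='011' -> emit 'p', reset
Bit 15: prefix='0' (no match yet)
Bit 16: prefix='01' (no match yet)
Bit 17: prefix='010' -> emit 'c', reset
Bit 18: prefix='0' (no match yet)
Bit 19: prefix='01' (no match yet)
Bit 20: prefix='010' -> emit 'c', reset
Bit 21: prefix='0' (no match yet)
Bit 22: prefix='00' (no match yet)
Bit 23: prefix='000' -> emit 'o', reset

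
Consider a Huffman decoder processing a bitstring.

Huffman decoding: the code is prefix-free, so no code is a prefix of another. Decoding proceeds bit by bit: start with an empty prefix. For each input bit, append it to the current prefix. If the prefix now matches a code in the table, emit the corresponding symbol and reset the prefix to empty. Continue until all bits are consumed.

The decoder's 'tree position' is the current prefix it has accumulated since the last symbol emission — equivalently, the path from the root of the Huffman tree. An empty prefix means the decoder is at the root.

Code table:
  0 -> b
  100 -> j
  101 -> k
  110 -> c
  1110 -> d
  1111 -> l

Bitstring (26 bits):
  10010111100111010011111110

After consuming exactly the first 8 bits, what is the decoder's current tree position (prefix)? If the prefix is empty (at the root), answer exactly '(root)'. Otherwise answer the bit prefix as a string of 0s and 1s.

Bit 0: prefix='1' (no match yet)
Bit 1: prefix='10' (no match yet)
Bit 2: prefix='100' -> emit 'j', reset
Bit 3: prefix='1' (no match yet)
Bit 4: prefix='10' (no match yet)
Bit 5: prefix='101' -> emit 'k', reset
Bit 6: prefix='1' (no match yet)
Bit 7: prefix='11' (no match yet)

Answer: 11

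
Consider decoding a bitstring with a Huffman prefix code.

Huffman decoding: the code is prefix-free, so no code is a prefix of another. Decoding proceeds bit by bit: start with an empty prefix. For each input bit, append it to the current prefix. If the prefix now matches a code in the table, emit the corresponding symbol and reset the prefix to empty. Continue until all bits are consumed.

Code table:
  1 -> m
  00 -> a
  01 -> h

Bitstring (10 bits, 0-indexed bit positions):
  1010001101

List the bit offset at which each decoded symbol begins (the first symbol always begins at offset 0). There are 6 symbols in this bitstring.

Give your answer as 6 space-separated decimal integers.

Bit 0: prefix='1' -> emit 'm', reset
Bit 1: prefix='0' (no match yet)
Bit 2: prefix='01' -> emit 'h', reset
Bit 3: prefix='0' (no match yet)
Bit 4: prefix='00' -> emit 'a', reset
Bit 5: prefix='0' (no match yet)
Bit 6: prefix='01' -> emit 'h', reset
Bit 7: prefix='1' -> emit 'm', reset
Bit 8: prefix='0' (no match yet)
Bit 9: prefix='01' -> emit 'h', reset

Answer: 0 1 3 5 7 8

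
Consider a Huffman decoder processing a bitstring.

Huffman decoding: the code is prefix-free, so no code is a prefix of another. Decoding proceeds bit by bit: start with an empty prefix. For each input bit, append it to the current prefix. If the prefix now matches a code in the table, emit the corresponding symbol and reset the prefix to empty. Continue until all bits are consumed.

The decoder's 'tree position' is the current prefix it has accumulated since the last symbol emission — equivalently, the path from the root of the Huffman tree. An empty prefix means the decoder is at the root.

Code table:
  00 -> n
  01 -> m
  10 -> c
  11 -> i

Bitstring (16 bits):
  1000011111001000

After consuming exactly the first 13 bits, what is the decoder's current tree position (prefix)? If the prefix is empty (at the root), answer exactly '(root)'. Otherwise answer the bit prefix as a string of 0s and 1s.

Bit 0: prefix='1' (no match yet)
Bit 1: prefix='10' -> emit 'c', reset
Bit 2: prefix='0' (no match yet)
Bit 3: prefix='00' -> emit 'n', reset
Bit 4: prefix='0' (no match yet)
Bit 5: prefix='01' -> emit 'm', reset
Bit 6: prefix='1' (no match yet)
Bit 7: prefix='11' -> emit 'i', reset
Bit 8: prefix='1' (no match yet)
Bit 9: prefix='11' -> emit 'i', reset
Bit 10: prefix='0' (no match yet)
Bit 11: prefix='00' -> emit 'n', reset
Bit 12: prefix='1' (no match yet)

Answer: 1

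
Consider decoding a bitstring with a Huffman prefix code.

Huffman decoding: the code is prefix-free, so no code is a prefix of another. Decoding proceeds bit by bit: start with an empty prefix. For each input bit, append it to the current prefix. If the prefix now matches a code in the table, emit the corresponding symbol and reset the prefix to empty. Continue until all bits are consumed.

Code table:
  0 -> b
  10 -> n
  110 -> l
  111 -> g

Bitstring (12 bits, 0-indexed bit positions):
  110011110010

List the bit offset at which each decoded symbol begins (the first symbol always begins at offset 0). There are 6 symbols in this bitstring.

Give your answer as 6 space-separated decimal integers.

Bit 0: prefix='1' (no match yet)
Bit 1: prefix='11' (no match yet)
Bit 2: prefix='110' -> emit 'l', reset
Bit 3: prefix='0' -> emit 'b', reset
Bit 4: prefix='1' (no match yet)
Bit 5: prefix='11' (no match yet)
Bit 6: prefix='111' -> emit 'g', reset
Bit 7: prefix='1' (no match yet)
Bit 8: prefix='10' -> emit 'n', reset
Bit 9: prefix='0' -> emit 'b', reset
Bit 10: prefix='1' (no match yet)
Bit 11: prefix='10' -> emit 'n', reset

Answer: 0 3 4 7 9 10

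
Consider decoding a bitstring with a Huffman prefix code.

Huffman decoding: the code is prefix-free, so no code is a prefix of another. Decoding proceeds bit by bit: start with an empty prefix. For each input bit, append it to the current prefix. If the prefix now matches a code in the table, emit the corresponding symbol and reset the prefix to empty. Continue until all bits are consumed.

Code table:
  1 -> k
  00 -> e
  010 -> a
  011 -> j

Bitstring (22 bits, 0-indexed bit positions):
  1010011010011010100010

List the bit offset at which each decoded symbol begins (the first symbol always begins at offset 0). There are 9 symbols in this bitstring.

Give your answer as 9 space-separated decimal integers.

Answer: 0 1 4 7 10 13 16 17 19

Derivation:
Bit 0: prefix='1' -> emit 'k', reset
Bit 1: prefix='0' (no match yet)
Bit 2: prefix='01' (no match yet)
Bit 3: prefix='010' -> emit 'a', reset
Bit 4: prefix='0' (no match yet)
Bit 5: prefix='01' (no match yet)
Bit 6: prefix='011' -> emit 'j', reset
Bit 7: prefix='0' (no match yet)
Bit 8: prefix='01' (no match yet)
Bit 9: prefix='010' -> emit 'a', reset
Bit 10: prefix='0' (no match yet)
Bit 11: prefix='01' (no match yet)
Bit 12: prefix='011' -> emit 'j', reset
Bit 13: prefix='0' (no match yet)
Bit 14: prefix='01' (no match yet)
Bit 15: prefix='010' -> emit 'a', reset
Bit 16: prefix='1' -> emit 'k', reset
Bit 17: prefix='0' (no match yet)
Bit 18: prefix='00' -> emit 'e', reset
Bit 19: prefix='0' (no match yet)
Bit 20: prefix='01' (no match yet)
Bit 21: prefix='010' -> emit 'a', reset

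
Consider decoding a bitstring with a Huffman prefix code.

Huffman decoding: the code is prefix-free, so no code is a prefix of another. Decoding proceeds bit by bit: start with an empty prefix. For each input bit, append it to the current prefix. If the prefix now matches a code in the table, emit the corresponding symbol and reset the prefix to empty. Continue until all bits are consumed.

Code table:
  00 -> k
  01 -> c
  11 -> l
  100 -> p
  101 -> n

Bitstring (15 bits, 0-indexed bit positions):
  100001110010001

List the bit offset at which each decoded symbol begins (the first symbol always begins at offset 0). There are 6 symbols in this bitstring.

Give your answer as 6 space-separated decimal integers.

Answer: 0 3 5 7 10 13

Derivation:
Bit 0: prefix='1' (no match yet)
Bit 1: prefix='10' (no match yet)
Bit 2: prefix='100' -> emit 'p', reset
Bit 3: prefix='0' (no match yet)
Bit 4: prefix='00' -> emit 'k', reset
Bit 5: prefix='1' (no match yet)
Bit 6: prefix='11' -> emit 'l', reset
Bit 7: prefix='1' (no match yet)
Bit 8: prefix='10' (no match yet)
Bit 9: prefix='100' -> emit 'p', reset
Bit 10: prefix='1' (no match yet)
Bit 11: prefix='10' (no match yet)
Bit 12: prefix='100' -> emit 'p', reset
Bit 13: prefix='0' (no match yet)
Bit 14: prefix='01' -> emit 'c', reset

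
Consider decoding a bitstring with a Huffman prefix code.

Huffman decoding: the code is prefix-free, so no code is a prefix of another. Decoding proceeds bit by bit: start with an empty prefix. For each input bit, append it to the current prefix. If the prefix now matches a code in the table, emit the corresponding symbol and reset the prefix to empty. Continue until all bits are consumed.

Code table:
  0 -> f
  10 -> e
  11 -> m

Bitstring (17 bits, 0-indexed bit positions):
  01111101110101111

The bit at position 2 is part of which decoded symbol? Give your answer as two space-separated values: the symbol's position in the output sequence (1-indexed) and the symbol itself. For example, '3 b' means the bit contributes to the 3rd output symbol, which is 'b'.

Bit 0: prefix='0' -> emit 'f', reset
Bit 1: prefix='1' (no match yet)
Bit 2: prefix='11' -> emit 'm', reset
Bit 3: prefix='1' (no match yet)
Bit 4: prefix='11' -> emit 'm', reset
Bit 5: prefix='1' (no match yet)
Bit 6: prefix='10' -> emit 'e', reset

Answer: 2 m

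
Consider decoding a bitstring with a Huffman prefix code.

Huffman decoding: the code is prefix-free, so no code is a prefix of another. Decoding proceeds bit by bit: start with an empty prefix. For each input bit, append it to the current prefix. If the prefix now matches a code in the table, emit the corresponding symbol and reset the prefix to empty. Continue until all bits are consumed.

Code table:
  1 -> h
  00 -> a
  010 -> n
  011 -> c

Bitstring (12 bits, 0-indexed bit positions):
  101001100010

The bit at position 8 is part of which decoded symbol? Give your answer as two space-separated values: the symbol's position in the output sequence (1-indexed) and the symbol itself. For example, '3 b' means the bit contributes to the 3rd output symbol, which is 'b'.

Bit 0: prefix='1' -> emit 'h', reset
Bit 1: prefix='0' (no match yet)
Bit 2: prefix='01' (no match yet)
Bit 3: prefix='010' -> emit 'n', reset
Bit 4: prefix='0' (no match yet)
Bit 5: prefix='01' (no match yet)
Bit 6: prefix='011' -> emit 'c', reset
Bit 7: prefix='0' (no match yet)
Bit 8: prefix='00' -> emit 'a', reset
Bit 9: prefix='0' (no match yet)
Bit 10: prefix='01' (no match yet)
Bit 11: prefix='010' -> emit 'n', reset

Answer: 4 a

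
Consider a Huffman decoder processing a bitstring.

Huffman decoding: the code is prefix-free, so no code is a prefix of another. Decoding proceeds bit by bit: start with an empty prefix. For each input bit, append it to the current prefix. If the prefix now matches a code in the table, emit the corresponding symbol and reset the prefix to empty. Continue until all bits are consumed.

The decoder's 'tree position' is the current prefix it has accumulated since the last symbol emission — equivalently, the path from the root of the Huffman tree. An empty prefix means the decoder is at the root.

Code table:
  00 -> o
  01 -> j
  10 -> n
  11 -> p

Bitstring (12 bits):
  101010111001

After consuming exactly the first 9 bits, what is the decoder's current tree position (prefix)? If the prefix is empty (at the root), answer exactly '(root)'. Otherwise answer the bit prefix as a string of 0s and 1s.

Answer: 1

Derivation:
Bit 0: prefix='1' (no match yet)
Bit 1: prefix='10' -> emit 'n', reset
Bit 2: prefix='1' (no match yet)
Bit 3: prefix='10' -> emit 'n', reset
Bit 4: prefix='1' (no match yet)
Bit 5: prefix='10' -> emit 'n', reset
Bit 6: prefix='1' (no match yet)
Bit 7: prefix='11' -> emit 'p', reset
Bit 8: prefix='1' (no match yet)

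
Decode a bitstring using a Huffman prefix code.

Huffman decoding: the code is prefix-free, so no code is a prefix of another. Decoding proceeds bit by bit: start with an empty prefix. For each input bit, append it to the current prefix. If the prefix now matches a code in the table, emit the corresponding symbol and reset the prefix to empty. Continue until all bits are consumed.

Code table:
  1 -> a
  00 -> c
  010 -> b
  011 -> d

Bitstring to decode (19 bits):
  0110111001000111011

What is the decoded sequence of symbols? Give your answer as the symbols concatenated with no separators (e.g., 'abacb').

Bit 0: prefix='0' (no match yet)
Bit 1: prefix='01' (no match yet)
Bit 2: prefix='011' -> emit 'd', reset
Bit 3: prefix='0' (no match yet)
Bit 4: prefix='01' (no match yet)
Bit 5: prefix='011' -> emit 'd', reset
Bit 6: prefix='1' -> emit 'a', reset
Bit 7: prefix='0' (no match yet)
Bit 8: prefix='00' -> emit 'c', reset
Bit 9: prefix='1' -> emit 'a', reset
Bit 10: prefix='0' (no match yet)
Bit 11: prefix='00' -> emit 'c', reset
Bit 12: prefix='0' (no match yet)
Bit 13: prefix='01' (no match yet)
Bit 14: prefix='011' -> emit 'd', reset
Bit 15: prefix='1' -> emit 'a', reset
Bit 16: prefix='0' (no match yet)
Bit 17: prefix='01' (no match yet)
Bit 18: prefix='011' -> emit 'd', reset

Answer: ddacacdad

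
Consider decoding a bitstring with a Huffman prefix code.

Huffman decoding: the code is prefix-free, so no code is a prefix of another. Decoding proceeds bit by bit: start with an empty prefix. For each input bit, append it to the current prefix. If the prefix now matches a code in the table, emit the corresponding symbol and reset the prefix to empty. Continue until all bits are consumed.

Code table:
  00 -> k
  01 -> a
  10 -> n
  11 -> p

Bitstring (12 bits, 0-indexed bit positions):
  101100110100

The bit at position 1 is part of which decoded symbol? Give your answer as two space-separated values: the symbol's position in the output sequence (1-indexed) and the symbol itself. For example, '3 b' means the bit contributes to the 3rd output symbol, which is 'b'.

Bit 0: prefix='1' (no match yet)
Bit 1: prefix='10' -> emit 'n', reset
Bit 2: prefix='1' (no match yet)
Bit 3: prefix='11' -> emit 'p', reset
Bit 4: prefix='0' (no match yet)
Bit 5: prefix='00' -> emit 'k', reset

Answer: 1 n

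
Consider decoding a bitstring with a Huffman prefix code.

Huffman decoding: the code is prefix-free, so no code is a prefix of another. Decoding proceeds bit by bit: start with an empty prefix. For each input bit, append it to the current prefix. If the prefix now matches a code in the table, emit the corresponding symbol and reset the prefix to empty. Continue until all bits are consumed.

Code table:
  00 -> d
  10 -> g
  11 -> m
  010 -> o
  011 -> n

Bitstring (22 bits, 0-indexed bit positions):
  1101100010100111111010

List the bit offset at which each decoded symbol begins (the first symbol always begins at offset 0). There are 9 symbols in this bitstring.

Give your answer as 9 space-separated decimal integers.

Answer: 0 2 5 7 10 12 15 17 19

Derivation:
Bit 0: prefix='1' (no match yet)
Bit 1: prefix='11' -> emit 'm', reset
Bit 2: prefix='0' (no match yet)
Bit 3: prefix='01' (no match yet)
Bit 4: prefix='011' -> emit 'n', reset
Bit 5: prefix='0' (no match yet)
Bit 6: prefix='00' -> emit 'd', reset
Bit 7: prefix='0' (no match yet)
Bit 8: prefix='01' (no match yet)
Bit 9: prefix='010' -> emit 'o', reset
Bit 10: prefix='1' (no match yet)
Bit 11: prefix='10' -> emit 'g', reset
Bit 12: prefix='0' (no match yet)
Bit 13: prefix='01' (no match yet)
Bit 14: prefix='011' -> emit 'n', reset
Bit 15: prefix='1' (no match yet)
Bit 16: prefix='11' -> emit 'm', reset
Bit 17: prefix='1' (no match yet)
Bit 18: prefix='11' -> emit 'm', reset
Bit 19: prefix='0' (no match yet)
Bit 20: prefix='01' (no match yet)
Bit 21: prefix='010' -> emit 'o', reset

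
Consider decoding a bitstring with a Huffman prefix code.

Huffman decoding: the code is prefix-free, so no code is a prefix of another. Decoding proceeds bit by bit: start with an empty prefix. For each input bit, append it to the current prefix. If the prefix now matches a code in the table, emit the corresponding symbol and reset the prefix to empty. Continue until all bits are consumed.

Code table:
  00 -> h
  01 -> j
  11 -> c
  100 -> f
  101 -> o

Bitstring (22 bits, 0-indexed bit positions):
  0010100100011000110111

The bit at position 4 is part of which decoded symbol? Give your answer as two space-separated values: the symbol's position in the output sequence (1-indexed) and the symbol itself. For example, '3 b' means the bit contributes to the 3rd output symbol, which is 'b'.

Answer: 2 o

Derivation:
Bit 0: prefix='0' (no match yet)
Bit 1: prefix='00' -> emit 'h', reset
Bit 2: prefix='1' (no match yet)
Bit 3: prefix='10' (no match yet)
Bit 4: prefix='101' -> emit 'o', reset
Bit 5: prefix='0' (no match yet)
Bit 6: prefix='00' -> emit 'h', reset
Bit 7: prefix='1' (no match yet)
Bit 8: prefix='10' (no match yet)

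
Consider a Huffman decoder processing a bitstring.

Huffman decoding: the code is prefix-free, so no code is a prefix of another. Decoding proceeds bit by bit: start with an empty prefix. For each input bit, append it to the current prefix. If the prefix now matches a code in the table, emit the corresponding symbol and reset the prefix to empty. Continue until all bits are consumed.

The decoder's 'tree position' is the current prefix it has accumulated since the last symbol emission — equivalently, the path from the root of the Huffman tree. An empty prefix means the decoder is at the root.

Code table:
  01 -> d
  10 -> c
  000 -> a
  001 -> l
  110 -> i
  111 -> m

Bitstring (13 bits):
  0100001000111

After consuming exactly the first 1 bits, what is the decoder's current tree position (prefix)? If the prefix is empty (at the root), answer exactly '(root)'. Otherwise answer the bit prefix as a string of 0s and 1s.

Answer: 0

Derivation:
Bit 0: prefix='0' (no match yet)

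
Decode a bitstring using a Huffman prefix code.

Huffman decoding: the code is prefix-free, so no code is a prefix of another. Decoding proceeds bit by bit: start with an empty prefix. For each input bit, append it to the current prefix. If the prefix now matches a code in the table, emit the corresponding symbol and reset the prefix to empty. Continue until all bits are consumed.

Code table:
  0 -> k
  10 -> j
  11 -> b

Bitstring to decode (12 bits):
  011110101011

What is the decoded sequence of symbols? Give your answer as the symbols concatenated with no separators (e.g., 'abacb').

Bit 0: prefix='0' -> emit 'k', reset
Bit 1: prefix='1' (no match yet)
Bit 2: prefix='11' -> emit 'b', reset
Bit 3: prefix='1' (no match yet)
Bit 4: prefix='11' -> emit 'b', reset
Bit 5: prefix='0' -> emit 'k', reset
Bit 6: prefix='1' (no match yet)
Bit 7: prefix='10' -> emit 'j', reset
Bit 8: prefix='1' (no match yet)
Bit 9: prefix='10' -> emit 'j', reset
Bit 10: prefix='1' (no match yet)
Bit 11: prefix='11' -> emit 'b', reset

Answer: kbbkjjb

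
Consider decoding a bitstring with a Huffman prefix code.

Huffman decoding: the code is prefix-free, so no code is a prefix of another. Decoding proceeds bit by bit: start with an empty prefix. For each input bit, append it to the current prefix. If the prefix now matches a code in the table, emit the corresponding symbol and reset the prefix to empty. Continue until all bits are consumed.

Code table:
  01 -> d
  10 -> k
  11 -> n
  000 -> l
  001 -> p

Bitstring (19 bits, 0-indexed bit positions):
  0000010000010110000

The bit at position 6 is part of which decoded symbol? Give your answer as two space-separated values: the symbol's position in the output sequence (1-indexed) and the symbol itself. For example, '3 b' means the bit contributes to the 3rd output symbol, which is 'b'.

Bit 0: prefix='0' (no match yet)
Bit 1: prefix='00' (no match yet)
Bit 2: prefix='000' -> emit 'l', reset
Bit 3: prefix='0' (no match yet)
Bit 4: prefix='00' (no match yet)
Bit 5: prefix='001' -> emit 'p', reset
Bit 6: prefix='0' (no match yet)
Bit 7: prefix='00' (no match yet)
Bit 8: prefix='000' -> emit 'l', reset
Bit 9: prefix='0' (no match yet)
Bit 10: prefix='00' (no match yet)

Answer: 3 l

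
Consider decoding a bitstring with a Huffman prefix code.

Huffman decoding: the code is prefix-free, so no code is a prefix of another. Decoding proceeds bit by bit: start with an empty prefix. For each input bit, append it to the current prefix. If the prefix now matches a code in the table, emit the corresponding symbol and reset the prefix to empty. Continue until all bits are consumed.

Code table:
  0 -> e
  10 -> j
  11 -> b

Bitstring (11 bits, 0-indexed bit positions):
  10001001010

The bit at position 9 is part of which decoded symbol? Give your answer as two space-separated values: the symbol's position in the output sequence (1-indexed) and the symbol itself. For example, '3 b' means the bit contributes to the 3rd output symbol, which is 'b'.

Answer: 7 j

Derivation:
Bit 0: prefix='1' (no match yet)
Bit 1: prefix='10' -> emit 'j', reset
Bit 2: prefix='0' -> emit 'e', reset
Bit 3: prefix='0' -> emit 'e', reset
Bit 4: prefix='1' (no match yet)
Bit 5: prefix='10' -> emit 'j', reset
Bit 6: prefix='0' -> emit 'e', reset
Bit 7: prefix='1' (no match yet)
Bit 8: prefix='10' -> emit 'j', reset
Bit 9: prefix='1' (no match yet)
Bit 10: prefix='10' -> emit 'j', reset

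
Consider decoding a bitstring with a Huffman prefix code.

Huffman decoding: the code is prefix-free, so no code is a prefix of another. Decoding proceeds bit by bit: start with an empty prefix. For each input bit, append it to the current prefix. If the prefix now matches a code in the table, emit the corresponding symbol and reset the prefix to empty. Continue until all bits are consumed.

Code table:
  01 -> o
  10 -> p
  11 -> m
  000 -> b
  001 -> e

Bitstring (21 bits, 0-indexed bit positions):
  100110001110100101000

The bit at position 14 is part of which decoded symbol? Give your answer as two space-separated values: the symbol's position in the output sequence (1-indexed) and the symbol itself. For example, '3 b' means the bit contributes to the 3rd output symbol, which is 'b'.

Answer: 7 e

Derivation:
Bit 0: prefix='1' (no match yet)
Bit 1: prefix='10' -> emit 'p', reset
Bit 2: prefix='0' (no match yet)
Bit 3: prefix='01' -> emit 'o', reset
Bit 4: prefix='1' (no match yet)
Bit 5: prefix='10' -> emit 'p', reset
Bit 6: prefix='0' (no match yet)
Bit 7: prefix='00' (no match yet)
Bit 8: prefix='001' -> emit 'e', reset
Bit 9: prefix='1' (no match yet)
Bit 10: prefix='11' -> emit 'm', reset
Bit 11: prefix='0' (no match yet)
Bit 12: prefix='01' -> emit 'o', reset
Bit 13: prefix='0' (no match yet)
Bit 14: prefix='00' (no match yet)
Bit 15: prefix='001' -> emit 'e', reset
Bit 16: prefix='0' (no match yet)
Bit 17: prefix='01' -> emit 'o', reset
Bit 18: prefix='0' (no match yet)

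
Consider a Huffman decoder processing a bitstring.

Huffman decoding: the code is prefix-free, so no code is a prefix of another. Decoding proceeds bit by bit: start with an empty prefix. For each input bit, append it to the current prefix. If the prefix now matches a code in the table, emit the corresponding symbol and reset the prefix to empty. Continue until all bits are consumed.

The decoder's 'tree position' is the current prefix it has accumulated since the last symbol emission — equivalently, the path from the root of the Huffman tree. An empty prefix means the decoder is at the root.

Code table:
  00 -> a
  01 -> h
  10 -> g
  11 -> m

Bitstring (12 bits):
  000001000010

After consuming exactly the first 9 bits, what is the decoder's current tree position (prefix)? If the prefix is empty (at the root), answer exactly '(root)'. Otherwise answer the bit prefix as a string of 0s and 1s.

Bit 0: prefix='0' (no match yet)
Bit 1: prefix='00' -> emit 'a', reset
Bit 2: prefix='0' (no match yet)
Bit 3: prefix='00' -> emit 'a', reset
Bit 4: prefix='0' (no match yet)
Bit 5: prefix='01' -> emit 'h', reset
Bit 6: prefix='0' (no match yet)
Bit 7: prefix='00' -> emit 'a', reset
Bit 8: prefix='0' (no match yet)

Answer: 0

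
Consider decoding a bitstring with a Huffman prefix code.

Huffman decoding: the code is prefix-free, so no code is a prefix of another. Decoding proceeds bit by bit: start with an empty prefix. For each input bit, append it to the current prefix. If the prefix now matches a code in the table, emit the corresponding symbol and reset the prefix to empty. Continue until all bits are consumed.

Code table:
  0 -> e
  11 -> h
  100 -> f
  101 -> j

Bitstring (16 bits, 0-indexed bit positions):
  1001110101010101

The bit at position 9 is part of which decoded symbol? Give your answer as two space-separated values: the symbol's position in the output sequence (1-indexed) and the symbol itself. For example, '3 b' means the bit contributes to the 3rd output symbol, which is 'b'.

Answer: 5 j

Derivation:
Bit 0: prefix='1' (no match yet)
Bit 1: prefix='10' (no match yet)
Bit 2: prefix='100' -> emit 'f', reset
Bit 3: prefix='1' (no match yet)
Bit 4: prefix='11' -> emit 'h', reset
Bit 5: prefix='1' (no match yet)
Bit 6: prefix='10' (no match yet)
Bit 7: prefix='101' -> emit 'j', reset
Bit 8: prefix='0' -> emit 'e', reset
Bit 9: prefix='1' (no match yet)
Bit 10: prefix='10' (no match yet)
Bit 11: prefix='101' -> emit 'j', reset
Bit 12: prefix='0' -> emit 'e', reset
Bit 13: prefix='1' (no match yet)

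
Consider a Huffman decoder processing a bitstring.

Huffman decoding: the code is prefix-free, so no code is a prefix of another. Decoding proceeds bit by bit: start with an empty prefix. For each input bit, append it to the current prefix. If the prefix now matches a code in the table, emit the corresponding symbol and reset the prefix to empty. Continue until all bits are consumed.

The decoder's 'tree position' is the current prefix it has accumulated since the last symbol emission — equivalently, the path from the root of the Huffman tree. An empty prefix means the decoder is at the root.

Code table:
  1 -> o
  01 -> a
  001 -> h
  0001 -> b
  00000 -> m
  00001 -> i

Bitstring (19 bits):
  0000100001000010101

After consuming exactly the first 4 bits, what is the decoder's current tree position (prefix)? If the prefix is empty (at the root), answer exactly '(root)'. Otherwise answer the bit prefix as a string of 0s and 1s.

Bit 0: prefix='0' (no match yet)
Bit 1: prefix='00' (no match yet)
Bit 2: prefix='000' (no match yet)
Bit 3: prefix='0000' (no match yet)

Answer: 0000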